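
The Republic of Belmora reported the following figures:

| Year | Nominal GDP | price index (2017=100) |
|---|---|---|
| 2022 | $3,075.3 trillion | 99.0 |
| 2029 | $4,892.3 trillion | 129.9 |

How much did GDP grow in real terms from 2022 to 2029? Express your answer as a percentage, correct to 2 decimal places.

21.24%

Deflate each year: 2022 → 3075.3/0.990 = 3106.36; 2029 → 4892.3/1.299 = 3766.20.
So real GDP changed by 3766.20/3106.36 − 1 = 0.2124, i.e. 21.24%.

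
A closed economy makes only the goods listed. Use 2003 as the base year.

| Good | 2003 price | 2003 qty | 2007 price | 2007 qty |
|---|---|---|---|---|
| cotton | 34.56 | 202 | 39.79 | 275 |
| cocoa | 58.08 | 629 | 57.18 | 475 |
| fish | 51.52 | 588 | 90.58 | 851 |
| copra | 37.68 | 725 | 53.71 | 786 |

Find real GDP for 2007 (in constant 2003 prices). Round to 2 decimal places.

110552.00

Real GDP 2007 = Σ (p_2003 × q_2007) = 34.56·275 + 58.08·475 + 51.52·851 + 37.68·786 = 110552.00.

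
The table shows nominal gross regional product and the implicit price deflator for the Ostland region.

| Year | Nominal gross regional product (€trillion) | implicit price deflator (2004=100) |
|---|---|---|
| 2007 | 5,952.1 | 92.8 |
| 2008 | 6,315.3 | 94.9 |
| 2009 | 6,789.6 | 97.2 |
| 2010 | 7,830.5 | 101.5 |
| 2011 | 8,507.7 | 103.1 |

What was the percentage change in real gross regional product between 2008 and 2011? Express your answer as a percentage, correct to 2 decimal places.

24.00%

Real gross regional product 2008 = 6315.3/0.949 = 6654.69.
Real gross regional product 2011 = 8507.7/1.031 = 8251.89.
Change = 8251.89/6654.69 − 1 = 0.2400.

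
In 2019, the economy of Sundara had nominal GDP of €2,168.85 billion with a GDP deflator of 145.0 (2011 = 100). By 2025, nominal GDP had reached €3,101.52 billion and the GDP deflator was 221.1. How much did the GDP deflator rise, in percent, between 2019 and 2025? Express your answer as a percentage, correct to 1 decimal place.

Price-level change = 221.1 / 145.0 − 1 = 0.5248.

52.5%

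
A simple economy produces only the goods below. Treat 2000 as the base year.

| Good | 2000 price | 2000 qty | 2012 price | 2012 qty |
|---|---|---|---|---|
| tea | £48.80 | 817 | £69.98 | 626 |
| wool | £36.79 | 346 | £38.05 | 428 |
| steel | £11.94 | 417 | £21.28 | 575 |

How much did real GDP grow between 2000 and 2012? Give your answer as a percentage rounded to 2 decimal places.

Real GDP 2000 = Nominal GDP 2000 = 48.80·817 + 36.79·346 + 11.94·417 = 57577.92.
Real GDP 2012 (at 2000 prices) = 48.80·626 + 36.79·428 + 11.94·575 = 53160.42.
Real growth = 53160.42/57577.92 − 1 = -0.0767.

-7.67%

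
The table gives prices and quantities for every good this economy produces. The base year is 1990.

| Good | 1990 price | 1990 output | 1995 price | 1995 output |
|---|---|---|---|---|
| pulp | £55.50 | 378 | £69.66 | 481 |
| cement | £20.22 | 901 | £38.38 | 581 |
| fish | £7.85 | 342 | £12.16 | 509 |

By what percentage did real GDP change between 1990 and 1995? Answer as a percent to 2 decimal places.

1.33%

Real GDP 1990 = Nominal GDP 1990 = 55.50·378 + 20.22·901 + 7.85·342 = 41881.92.
Real GDP 1995 (at 1990 prices) = 55.50·481 + 20.22·581 + 7.85·509 = 42438.97.
Real growth = 42438.97/41881.92 − 1 = 0.0133.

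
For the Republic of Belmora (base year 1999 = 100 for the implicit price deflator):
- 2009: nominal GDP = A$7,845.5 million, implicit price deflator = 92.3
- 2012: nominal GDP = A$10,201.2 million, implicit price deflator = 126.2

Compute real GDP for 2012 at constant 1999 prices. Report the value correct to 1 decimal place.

A$8,083.4 million

Real GDP = Nominal / (implicit price deflator/100) = 10201.2 / 1.262 = 8083.36.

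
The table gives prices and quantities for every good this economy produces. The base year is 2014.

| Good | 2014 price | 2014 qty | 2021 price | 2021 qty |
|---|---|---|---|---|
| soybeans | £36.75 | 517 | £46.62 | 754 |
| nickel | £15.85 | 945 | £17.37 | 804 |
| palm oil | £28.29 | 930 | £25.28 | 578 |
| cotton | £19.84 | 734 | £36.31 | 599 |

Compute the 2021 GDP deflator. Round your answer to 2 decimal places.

Nominal GDP 2021 = 46.62·754 + 17.37·804 + 25.28·578 + 36.31·599 = 85478.49.
Real GDP 2021 (at 2014 prices) = 36.75·754 + 15.85·804 + 28.29·578 + 19.84·599 = 68688.68.
Deflator = Nominal/Real × 100 = 85478.49/68688.68 × 100 = 124.443.

124.44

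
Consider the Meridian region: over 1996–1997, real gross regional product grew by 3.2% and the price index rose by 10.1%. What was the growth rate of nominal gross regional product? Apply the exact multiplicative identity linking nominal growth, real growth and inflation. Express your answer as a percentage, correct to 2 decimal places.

(1 + g_nom) = (1 + g_real)(1 + π) = 1.0320 × 1.1010 = 1.13623.

13.62%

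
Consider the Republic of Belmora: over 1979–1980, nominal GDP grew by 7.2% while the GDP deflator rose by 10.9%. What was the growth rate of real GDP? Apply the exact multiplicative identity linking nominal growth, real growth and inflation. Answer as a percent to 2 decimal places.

(1 + g_nom) = (1 + g_real)(1 + π), so g_real = 1.0720 / 1.1090 − 1 = -0.03336.

-3.34%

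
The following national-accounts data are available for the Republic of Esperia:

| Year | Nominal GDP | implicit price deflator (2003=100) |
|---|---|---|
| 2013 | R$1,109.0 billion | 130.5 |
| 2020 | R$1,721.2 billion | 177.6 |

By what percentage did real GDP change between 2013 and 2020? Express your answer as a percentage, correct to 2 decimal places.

Deflate each year: 2013 → 1109.0/1.305 = 849.81; 2020 → 1721.2/1.776 = 969.14.
So real GDP changed by 969.14/849.81 − 1 = 0.1404, i.e. 14.04%.

14.04%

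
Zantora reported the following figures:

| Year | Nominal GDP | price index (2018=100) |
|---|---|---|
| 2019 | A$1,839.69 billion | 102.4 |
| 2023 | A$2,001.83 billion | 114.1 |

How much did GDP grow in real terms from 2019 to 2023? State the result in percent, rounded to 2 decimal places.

-2.34%

Deflate each year: 2019 → 1839.69/1.024 = 1796.57; 2023 → 2001.83/1.141 = 1754.45.
So real GDP changed by 1754.45/1796.57 − 1 = -0.0234, i.e. -2.34%.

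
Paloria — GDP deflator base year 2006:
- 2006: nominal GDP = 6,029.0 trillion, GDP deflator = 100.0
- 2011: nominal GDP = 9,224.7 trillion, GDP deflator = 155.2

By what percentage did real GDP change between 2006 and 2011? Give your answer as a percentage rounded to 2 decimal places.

Deflate each year: 2006 → 6029.0/1.000 = 6029.00; 2011 → 9224.7/1.552 = 5943.75.
So real GDP changed by 5943.75/6029.00 − 1 = -0.0141, i.e. -1.41%.

-1.41%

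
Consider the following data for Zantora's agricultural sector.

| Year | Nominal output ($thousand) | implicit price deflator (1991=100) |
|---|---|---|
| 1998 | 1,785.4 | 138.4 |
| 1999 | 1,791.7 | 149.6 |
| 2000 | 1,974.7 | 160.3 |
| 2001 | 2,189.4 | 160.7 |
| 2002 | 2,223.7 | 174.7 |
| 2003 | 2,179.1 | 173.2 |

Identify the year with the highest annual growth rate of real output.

1999: real = 1791.7/1.496 = 1197.66; growth vs 1998 (1290.03) = -7.16%.
2000: real = 1974.7/1.603 = 1231.88; growth vs 1999 (1197.66) = 2.86%.
2001: real = 2189.4/1.607 = 1362.41; growth vs 2000 (1231.88) = 10.60%.
2002: real = 2223.7/1.747 = 1272.87; growth vs 2001 (1362.41) = -6.57%.
2003: real = 2179.1/1.732 = 1258.14; growth vs 2002 (1272.87) = -1.16%.

2001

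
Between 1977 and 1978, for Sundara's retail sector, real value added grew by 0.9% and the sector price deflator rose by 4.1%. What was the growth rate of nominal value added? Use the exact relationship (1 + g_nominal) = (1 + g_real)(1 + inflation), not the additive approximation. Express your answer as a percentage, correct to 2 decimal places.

(1 + g_nom) = (1 + g_real)(1 + π) = 1.0090 × 1.0410 = 1.05037.

5.04%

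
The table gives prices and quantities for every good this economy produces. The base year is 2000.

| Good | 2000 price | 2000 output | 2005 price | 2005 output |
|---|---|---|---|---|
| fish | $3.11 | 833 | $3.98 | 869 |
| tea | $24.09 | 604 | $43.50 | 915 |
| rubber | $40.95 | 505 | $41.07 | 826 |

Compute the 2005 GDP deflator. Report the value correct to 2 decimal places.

131.78

Nominal GDP 2005 = 3.98·869 + 43.50·915 + 41.07·826 = 77184.94.
Real GDP 2005 (at 2000 prices) = 3.11·869 + 24.09·915 + 40.95·826 = 58569.64.
Deflator = Nominal/Real × 100 = 77184.94/58569.64 × 100 = 131.783.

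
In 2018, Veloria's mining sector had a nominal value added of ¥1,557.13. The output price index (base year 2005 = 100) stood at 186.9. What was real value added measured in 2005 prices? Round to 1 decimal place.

¥833.1

Real value added = Nominal / (output price index/100) = 1557.13 / 1.869 = 833.14.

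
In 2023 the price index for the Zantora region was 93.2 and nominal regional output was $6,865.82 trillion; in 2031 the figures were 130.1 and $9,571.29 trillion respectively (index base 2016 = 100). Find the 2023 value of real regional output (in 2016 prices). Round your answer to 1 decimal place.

Real regional output = Nominal / (price index/100) = 6865.82 / 0.932 = 7366.76.

$7,366.8 trillion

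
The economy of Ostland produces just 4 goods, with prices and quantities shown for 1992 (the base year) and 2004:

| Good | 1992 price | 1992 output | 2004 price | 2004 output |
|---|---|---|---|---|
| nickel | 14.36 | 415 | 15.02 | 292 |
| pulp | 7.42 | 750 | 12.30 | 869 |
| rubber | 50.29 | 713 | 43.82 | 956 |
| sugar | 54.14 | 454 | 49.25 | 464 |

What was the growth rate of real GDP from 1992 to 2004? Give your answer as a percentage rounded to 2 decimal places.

16.51%

Real GDP 1992 = Nominal GDP 1992 = 14.36·415 + 7.42·750 + 50.29·713 + 54.14·454 = 71960.73.
Real GDP 2004 (at 1992 prices) = 14.36·292 + 7.42·869 + 50.29·956 + 54.14·464 = 83839.30.
Real growth = 83839.30/71960.73 − 1 = 0.1651.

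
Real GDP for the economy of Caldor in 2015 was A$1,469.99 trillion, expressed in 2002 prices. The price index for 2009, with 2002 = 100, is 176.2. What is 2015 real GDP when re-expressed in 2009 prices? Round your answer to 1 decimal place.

Real GDP in 2009 prices = Real GDP in 2002 prices × (P_2009/P_2002) = 1469.99 × 1.762 = 2590.12.

A$2,590.1 trillion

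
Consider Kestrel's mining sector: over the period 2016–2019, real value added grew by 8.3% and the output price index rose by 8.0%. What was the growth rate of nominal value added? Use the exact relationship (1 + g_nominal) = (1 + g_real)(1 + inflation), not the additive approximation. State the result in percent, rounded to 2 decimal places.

16.96%

(1 + g_nom) = (1 + g_real)(1 + π) = 1.0830 × 1.0800 = 1.16964.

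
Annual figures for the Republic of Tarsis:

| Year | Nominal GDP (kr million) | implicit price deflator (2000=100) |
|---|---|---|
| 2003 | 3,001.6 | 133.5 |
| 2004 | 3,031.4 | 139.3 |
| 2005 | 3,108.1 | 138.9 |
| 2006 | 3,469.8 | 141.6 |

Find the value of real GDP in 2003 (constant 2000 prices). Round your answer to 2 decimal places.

Real GDP 2003 = 3001.6 / 1.335 = 2248.39.

kr 2,248.39 million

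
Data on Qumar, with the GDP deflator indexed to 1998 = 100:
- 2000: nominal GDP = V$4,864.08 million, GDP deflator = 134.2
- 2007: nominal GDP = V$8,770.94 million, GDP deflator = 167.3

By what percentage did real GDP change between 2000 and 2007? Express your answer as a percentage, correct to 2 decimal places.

Real GDP 2000 = 4864.08 / 1.342 = 3624.50.
Real GDP 2007 = 8770.94 / 1.673 = 5242.64.
Real growth = 5242.64 / 3624.50 − 1 = 0.4464.

44.64%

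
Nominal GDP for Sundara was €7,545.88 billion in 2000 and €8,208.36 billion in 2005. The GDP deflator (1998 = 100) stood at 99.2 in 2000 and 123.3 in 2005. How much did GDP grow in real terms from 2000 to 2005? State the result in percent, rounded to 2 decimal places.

-12.48%

Deflate each year: 2000 → 7545.88/0.992 = 7606.73; 2005 → 8208.36/1.233 = 6657.23.
So real GDP changed by 6657.23/7606.73 − 1 = -0.1248, i.e. -12.48%.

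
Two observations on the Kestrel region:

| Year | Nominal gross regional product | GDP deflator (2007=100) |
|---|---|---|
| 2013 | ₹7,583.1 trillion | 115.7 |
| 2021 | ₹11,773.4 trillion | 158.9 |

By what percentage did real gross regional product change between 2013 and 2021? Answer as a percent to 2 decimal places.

Real gross regional product 2013 = 7583.1 / 1.157 = 6554.11.
Real gross regional product 2021 = 11773.4 / 1.589 = 7409.31.
Real growth = 7409.31 / 6554.11 − 1 = 0.1305.

13.05%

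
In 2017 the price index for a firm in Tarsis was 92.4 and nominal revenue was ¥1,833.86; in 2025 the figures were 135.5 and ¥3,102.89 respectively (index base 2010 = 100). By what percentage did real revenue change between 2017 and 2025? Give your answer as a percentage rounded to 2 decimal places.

Real revenue 2017 = 1833.86 / 0.924 = 1984.70.
Real revenue 2025 = 3102.89 / 1.355 = 2289.96.
Real growth = 2289.96 / 1984.70 − 1 = 0.1538.

15.38%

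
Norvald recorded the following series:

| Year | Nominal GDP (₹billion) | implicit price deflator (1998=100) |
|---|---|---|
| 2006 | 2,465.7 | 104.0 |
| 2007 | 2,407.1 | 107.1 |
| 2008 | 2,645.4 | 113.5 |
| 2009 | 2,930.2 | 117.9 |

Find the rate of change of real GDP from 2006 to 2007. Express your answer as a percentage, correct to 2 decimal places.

-5.20%

Real GDP 2006 = 2465.7/1.040 = 2370.87.
Real GDP 2007 = 2407.1/1.071 = 2247.53.
Change = 2247.53/2370.87 − 1 = -0.0520.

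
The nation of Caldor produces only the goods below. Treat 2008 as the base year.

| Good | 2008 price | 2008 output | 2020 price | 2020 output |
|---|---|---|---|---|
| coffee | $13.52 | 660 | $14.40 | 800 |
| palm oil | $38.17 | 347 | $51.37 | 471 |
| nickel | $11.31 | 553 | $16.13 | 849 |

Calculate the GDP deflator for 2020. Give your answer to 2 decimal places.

Nominal GDP 2020 = 14.40·800 + 51.37·471 + 16.13·849 = 49409.64.
Real GDP 2020 (at 2008 prices) = 13.52·800 + 38.17·471 + 11.31·849 = 38396.26.
Deflator = Nominal/Real × 100 = 49409.64/38396.26 × 100 = 128.683.

128.68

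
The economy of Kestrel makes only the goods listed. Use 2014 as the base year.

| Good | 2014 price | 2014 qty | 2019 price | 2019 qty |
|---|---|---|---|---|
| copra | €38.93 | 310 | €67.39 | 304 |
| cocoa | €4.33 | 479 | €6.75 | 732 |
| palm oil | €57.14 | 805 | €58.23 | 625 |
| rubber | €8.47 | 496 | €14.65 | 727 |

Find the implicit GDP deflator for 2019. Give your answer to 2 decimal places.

127.42

Nominal GDP 2019 = 67.39·304 + 6.75·732 + 58.23·625 + 14.65·727 = 72471.86.
Real GDP 2019 (at 2014 prices) = 38.93·304 + 4.33·732 + 57.14·625 + 8.47·727 = 56874.47.
Deflator = Nominal/Real × 100 = 72471.86/56874.47 × 100 = 127.424.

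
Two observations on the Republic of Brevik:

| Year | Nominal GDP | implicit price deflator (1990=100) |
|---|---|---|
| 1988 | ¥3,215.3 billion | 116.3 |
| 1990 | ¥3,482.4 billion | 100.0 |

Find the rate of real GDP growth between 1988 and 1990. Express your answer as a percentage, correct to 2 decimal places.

Real GDP 1988 = 3215.3 / 1.163 = 2764.66.
Real GDP 1990 = 3482.4 / 1.000 = 3482.40.
Real growth = 3482.40 / 2764.66 − 1 = 0.2596.

25.96%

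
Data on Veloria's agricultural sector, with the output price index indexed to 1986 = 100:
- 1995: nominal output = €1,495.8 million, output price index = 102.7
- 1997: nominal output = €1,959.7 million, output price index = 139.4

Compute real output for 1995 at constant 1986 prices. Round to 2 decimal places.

Real output = Nominal / (output price index/100) = 1495.8 / 1.027 = 1456.48.

€1,456.48 million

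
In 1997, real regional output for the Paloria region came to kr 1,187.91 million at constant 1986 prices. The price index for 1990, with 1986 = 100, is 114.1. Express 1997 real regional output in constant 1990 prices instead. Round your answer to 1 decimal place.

Real regional output in 1990 prices = Real regional output in 1986 prices × (P_1990/P_1986) = 1187.91 × 1.141 = 1355.41.

kr 1,355.4 million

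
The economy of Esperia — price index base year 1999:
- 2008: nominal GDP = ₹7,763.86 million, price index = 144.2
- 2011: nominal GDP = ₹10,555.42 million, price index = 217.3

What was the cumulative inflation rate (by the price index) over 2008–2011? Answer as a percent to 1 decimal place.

50.7%

Price-level change = 217.3 / 144.2 − 1 = 0.5069.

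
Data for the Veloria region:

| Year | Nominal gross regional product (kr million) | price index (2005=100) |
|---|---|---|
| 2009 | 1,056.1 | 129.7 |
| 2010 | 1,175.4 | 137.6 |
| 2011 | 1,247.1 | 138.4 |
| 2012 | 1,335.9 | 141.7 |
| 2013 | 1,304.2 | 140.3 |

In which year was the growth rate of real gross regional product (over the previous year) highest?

2011

2010: real = 1175.4/1.376 = 854.22; growth vs 2009 (814.26) = 4.91%.
2011: real = 1247.1/1.384 = 901.08; growth vs 2010 (854.22) = 5.49%.
2012: real = 1335.9/1.417 = 942.77; growth vs 2011 (901.08) = 4.63%.
2013: real = 1304.2/1.403 = 929.58; growth vs 2012 (942.77) = -1.40%.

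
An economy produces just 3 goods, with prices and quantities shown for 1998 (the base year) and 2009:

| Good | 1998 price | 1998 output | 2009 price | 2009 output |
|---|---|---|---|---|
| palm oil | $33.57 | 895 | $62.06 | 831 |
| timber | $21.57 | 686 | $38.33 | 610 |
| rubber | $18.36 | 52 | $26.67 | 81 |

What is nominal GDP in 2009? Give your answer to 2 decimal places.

Nominal GDP 2009 = Σ (p_2009 × q_2009) = 62.06·831 + 38.33·610 + 26.67·81 = 77113.43.

$77113.43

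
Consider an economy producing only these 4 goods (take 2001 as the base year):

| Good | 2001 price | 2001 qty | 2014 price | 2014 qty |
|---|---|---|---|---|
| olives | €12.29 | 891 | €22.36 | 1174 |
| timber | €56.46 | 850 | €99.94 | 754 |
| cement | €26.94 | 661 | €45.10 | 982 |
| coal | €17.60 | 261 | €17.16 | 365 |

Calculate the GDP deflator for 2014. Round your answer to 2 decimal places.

169.29

Nominal GDP 2014 = 22.36·1174 + 99.94·754 + 45.10·982 + 17.16·365 = 152157.00.
Real GDP 2014 (at 2001 prices) = 12.29·1174 + 56.46·754 + 26.94·982 + 17.60·365 = 89878.38.
Deflator = Nominal/Real × 100 = 152157.00/89878.38 × 100 = 169.292.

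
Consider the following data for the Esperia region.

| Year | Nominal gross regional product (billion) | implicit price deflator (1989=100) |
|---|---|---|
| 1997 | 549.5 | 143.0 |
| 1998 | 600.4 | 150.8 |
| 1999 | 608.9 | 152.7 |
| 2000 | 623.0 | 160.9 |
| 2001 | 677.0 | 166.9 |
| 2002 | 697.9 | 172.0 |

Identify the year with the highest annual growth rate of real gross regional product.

2001

1998: real = 600.4/1.508 = 398.14; growth vs 1997 (384.27) = 3.61%.
1999: real = 608.9/1.527 = 398.76; growth vs 1998 (398.14) = 0.16%.
2000: real = 623.0/1.609 = 387.20; growth vs 1999 (398.76) = -2.90%.
2001: real = 677.0/1.669 = 405.63; growth vs 2000 (387.20) = 4.76%.
2002: real = 697.9/1.720 = 405.76; growth vs 2001 (405.63) = 0.03%.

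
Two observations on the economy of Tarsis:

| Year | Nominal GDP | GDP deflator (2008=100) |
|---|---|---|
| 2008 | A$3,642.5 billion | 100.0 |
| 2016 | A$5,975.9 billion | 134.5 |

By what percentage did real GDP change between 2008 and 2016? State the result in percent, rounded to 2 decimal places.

Real GDP 2008 = 3642.5 / 1.000 = 3642.50.
Real GDP 2016 = 5975.9 / 1.345 = 4443.05.
Real growth = 4443.05 / 3642.50 − 1 = 0.2198.

21.98%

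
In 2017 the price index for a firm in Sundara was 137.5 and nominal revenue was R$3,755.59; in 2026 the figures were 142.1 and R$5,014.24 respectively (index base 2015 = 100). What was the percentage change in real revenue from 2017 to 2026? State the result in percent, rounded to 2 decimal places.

Deflate each year: 2017 → 3755.59/1.375 = 2731.34; 2026 → 5014.24/1.421 = 3528.67.
So real revenue changed by 3528.67/2731.34 − 1 = 0.2919, i.e. 29.19%.

29.19%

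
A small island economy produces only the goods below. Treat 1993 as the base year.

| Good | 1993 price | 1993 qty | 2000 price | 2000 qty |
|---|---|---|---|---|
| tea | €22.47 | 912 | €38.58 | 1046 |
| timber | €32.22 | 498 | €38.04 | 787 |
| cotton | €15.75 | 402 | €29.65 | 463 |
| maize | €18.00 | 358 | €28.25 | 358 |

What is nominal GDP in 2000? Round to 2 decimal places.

€94133.61

Nominal GDP 2000 = Σ (p_2000 × q_2000) = 38.58·1046 + 38.04·787 + 29.65·463 + 28.25·358 = 94133.61.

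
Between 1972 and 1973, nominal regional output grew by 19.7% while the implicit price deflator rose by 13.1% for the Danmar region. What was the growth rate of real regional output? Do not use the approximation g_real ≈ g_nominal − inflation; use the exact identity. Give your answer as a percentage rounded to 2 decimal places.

5.84%

(1 + g_nom) = (1 + g_real)(1 + π), so g_real = 1.1970 / 1.1310 − 1 = 0.05836.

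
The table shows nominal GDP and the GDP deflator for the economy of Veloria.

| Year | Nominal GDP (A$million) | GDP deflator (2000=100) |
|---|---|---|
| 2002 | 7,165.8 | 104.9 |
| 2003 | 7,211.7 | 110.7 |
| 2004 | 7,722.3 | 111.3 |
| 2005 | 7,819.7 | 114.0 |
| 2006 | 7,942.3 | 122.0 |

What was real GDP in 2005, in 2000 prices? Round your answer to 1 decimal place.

A$6,859.4 million

Real GDP 2005 = 7819.7 / 1.140 = 6859.39.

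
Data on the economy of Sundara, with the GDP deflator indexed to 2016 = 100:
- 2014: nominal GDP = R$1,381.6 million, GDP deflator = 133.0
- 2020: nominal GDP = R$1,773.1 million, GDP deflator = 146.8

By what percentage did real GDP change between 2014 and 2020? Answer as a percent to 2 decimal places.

16.27%

Deflate each year: 2014 → 1381.6/1.330 = 1038.80; 2020 → 1773.1/1.468 = 1207.83.
So real GDP changed by 1207.83/1038.80 − 1 = 0.1627, i.e. 16.27%.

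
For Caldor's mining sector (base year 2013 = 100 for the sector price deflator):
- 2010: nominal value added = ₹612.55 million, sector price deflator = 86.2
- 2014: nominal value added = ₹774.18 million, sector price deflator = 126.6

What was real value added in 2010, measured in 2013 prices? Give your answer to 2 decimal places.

Real value added = Nominal / (sector price deflator/100) = 612.55 / 0.862 = 710.61.

₹710.61 million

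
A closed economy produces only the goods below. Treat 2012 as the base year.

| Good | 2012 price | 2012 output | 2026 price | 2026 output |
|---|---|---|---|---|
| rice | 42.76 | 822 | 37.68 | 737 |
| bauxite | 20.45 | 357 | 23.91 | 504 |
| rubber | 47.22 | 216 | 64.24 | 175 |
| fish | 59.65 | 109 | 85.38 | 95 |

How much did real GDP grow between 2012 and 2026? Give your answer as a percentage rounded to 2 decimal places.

-5.75%

Real GDP 2012 = Nominal GDP 2012 = 42.76·822 + 20.45·357 + 47.22·216 + 59.65·109 = 59150.74.
Real GDP 2026 (at 2012 prices) = 42.76·737 + 20.45·504 + 47.22·175 + 59.65·95 = 55751.17.
Real growth = 55751.17/59150.74 − 1 = -0.0575.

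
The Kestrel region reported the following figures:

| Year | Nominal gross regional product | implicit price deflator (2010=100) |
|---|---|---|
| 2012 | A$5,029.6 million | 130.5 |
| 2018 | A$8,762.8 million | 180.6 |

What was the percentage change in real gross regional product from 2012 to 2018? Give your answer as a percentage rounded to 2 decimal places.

25.89%

Deflate each year: 2012 → 5029.6/1.305 = 3854.10; 2018 → 8762.8/1.806 = 4852.05.
So real gross regional product changed by 4852.05/3854.10 − 1 = 0.2589, i.e. 25.89%.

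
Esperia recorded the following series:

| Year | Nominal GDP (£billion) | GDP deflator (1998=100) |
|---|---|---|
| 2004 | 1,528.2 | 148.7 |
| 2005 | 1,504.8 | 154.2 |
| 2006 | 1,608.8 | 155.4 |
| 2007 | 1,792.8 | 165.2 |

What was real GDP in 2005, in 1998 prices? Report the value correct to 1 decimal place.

£975.9 billion

Real GDP 2005 = 1504.8 / 1.542 = 975.88.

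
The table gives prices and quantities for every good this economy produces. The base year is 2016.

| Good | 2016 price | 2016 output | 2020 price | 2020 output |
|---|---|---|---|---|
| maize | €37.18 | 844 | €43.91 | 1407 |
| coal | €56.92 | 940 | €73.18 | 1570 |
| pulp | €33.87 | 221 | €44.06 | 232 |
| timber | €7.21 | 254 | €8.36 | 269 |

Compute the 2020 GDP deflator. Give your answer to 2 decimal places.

Nominal GDP 2020 = 43.91·1407 + 73.18·1570 + 44.06·232 + 8.36·269 = 189144.73.
Real GDP 2020 (at 2016 prices) = 37.18·1407 + 56.92·1570 + 33.87·232 + 7.21·269 = 151473.99.
Deflator = Nominal/Real × 100 = 189144.73/151473.99 × 100 = 124.869.

124.87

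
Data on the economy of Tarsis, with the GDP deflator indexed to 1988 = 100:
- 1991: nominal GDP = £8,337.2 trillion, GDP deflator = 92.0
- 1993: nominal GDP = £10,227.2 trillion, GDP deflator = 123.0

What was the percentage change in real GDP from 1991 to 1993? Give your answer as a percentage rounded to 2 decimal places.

Deflate each year: 1991 → 8337.2/0.920 = 9062.17; 1993 → 10227.2/1.230 = 8314.80.
So real GDP changed by 8314.80/9062.17 − 1 = -0.0825, i.e. -8.25%.

-8.25%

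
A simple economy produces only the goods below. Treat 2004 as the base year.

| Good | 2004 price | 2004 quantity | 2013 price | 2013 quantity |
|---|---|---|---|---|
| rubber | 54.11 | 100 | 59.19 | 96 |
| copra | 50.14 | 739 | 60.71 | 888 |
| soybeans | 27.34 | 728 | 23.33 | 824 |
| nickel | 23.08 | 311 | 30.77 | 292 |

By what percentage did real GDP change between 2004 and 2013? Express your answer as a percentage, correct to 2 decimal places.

13.57%

Real GDP 2004 = Nominal GDP 2004 = 54.11·100 + 50.14·739 + 27.34·728 + 23.08·311 = 69545.86.
Real GDP 2013 (at 2004 prices) = 54.11·96 + 50.14·888 + 27.34·824 + 23.08·292 = 78986.40.
Real growth = 78986.40/69545.86 − 1 = 0.1357.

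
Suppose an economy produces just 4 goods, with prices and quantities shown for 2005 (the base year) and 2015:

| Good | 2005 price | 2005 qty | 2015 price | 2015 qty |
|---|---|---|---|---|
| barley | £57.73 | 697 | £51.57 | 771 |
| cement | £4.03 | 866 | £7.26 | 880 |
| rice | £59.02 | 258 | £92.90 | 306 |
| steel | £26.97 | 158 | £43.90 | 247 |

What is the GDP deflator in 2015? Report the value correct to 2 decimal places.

Nominal GDP 2015 = 51.57·771 + 7.26·880 + 92.90·306 + 43.90·247 = 85419.97.
Real GDP 2015 (at 2005 prices) = 57.73·771 + 4.03·880 + 59.02·306 + 26.97·247 = 72777.94.
Deflator = Nominal/Real × 100 = 85419.97/72777.94 × 100 = 117.371.

117.37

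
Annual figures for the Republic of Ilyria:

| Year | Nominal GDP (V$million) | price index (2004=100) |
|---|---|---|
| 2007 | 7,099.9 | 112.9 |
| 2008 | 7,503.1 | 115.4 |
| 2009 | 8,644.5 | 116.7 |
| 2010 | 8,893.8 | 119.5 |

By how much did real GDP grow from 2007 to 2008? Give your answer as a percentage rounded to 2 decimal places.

Real GDP 2007 = 7099.9/1.129 = 6288.66.
Real GDP 2008 = 7503.1/1.154 = 6501.82.
Change = 6501.82/6288.66 − 1 = 0.0339.

3.39%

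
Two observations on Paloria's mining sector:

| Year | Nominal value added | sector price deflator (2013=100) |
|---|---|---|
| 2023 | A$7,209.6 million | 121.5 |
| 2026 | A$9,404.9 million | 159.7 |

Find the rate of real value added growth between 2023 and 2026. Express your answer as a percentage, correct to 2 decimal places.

-0.75%

Deflate each year: 2023 → 7209.6/1.215 = 5933.83; 2026 → 9404.9/1.597 = 5889.10.
So real value added changed by 5889.10/5933.83 − 1 = -0.0075, i.e. -0.75%.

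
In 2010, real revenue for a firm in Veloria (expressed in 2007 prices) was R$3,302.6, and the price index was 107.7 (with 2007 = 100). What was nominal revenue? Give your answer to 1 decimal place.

Nominal revenue = Real × (price index/100) = 3302.6 × 1.077 = 3556.90.

R$3,556.9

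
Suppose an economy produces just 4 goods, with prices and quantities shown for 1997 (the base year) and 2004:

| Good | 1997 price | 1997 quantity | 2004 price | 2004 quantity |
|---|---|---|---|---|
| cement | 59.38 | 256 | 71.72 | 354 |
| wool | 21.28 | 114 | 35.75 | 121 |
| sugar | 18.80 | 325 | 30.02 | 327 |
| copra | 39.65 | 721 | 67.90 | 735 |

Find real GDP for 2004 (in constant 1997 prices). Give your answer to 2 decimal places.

58885.75

Real GDP 2004 = Σ (p_1997 × q_2004) = 59.38·354 + 21.28·121 + 18.80·327 + 39.65·735 = 58885.75.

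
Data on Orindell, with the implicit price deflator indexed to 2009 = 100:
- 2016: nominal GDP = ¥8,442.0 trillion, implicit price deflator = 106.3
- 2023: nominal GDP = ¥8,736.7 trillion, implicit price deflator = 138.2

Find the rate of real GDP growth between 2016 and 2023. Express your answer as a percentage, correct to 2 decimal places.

Real GDP 2016 = 8442.0 / 1.063 = 7941.67.
Real GDP 2023 = 8736.7 / 1.382 = 6321.78.
Real growth = 6321.78 / 7941.67 − 1 = -0.2040.

-20.40%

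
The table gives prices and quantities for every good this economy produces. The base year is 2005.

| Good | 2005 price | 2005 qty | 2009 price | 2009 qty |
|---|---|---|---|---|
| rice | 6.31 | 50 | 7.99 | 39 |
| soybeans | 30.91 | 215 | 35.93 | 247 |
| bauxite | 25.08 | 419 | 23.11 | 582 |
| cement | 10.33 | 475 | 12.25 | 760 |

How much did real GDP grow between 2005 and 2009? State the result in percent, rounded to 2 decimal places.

35.54%

Real GDP 2005 = Nominal GDP 2005 = 6.31·50 + 30.91·215 + 25.08·419 + 10.33·475 = 22376.42.
Real GDP 2009 (at 2005 prices) = 6.31·39 + 30.91·247 + 25.08·582 + 10.33·760 = 30328.22.
Real growth = 30328.22/22376.42 − 1 = 0.3554.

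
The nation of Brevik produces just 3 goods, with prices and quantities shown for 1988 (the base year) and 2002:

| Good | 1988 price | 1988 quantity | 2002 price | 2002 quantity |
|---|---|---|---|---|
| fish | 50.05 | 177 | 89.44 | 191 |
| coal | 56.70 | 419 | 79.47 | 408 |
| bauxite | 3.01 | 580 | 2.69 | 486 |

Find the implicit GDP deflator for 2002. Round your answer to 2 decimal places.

Nominal GDP 2002 = 89.44·191 + 79.47·408 + 2.69·486 = 50814.14.
Real GDP 2002 (at 1988 prices) = 50.05·191 + 56.70·408 + 3.01·486 = 34156.01.
Deflator = Nominal/Real × 100 = 50814.14/34156.01 × 100 = 148.771.

148.77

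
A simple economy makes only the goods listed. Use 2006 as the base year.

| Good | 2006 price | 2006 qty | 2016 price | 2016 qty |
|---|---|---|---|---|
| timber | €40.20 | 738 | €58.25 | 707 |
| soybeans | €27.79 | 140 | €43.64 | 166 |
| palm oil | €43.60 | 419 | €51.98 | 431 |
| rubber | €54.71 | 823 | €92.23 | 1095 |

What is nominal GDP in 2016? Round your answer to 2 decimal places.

Nominal GDP 2016 = Σ (p_2016 × q_2016) = 58.25·707 + 43.64·166 + 51.98·431 + 92.23·1095 = 171822.22.

€171822.22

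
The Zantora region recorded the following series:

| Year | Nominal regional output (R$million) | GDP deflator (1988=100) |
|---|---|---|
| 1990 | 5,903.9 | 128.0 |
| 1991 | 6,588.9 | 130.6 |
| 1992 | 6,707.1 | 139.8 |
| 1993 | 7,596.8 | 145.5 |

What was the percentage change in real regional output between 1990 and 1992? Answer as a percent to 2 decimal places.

4.02%

Real regional output 1990 = 5903.9/1.280 = 4612.42.
Real regional output 1992 = 6707.1/1.398 = 4797.64.
Change = 4797.64/4612.42 − 1 = 0.0402.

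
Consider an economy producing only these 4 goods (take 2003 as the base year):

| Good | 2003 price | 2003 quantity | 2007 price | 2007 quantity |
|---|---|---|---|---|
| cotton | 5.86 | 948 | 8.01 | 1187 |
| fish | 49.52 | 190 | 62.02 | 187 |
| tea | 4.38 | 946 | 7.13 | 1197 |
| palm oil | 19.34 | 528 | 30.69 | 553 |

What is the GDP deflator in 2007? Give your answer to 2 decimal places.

144.96

Nominal GDP 2007 = 8.01·1187 + 62.02·187 + 7.13·1197 + 30.69·553 = 46611.79.
Real GDP 2007 (at 2003 prices) = 5.86·1187 + 49.52·187 + 4.38·1197 + 19.34·553 = 32153.94.
Deflator = Nominal/Real × 100 = 46611.79/32153.94 × 100 = 144.964.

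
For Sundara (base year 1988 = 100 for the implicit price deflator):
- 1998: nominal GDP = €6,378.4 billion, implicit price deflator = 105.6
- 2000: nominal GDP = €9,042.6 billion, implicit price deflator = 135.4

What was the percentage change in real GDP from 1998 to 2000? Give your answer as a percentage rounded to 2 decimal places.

10.57%

Real GDP 1998 = 6378.4 / 1.056 = 6040.15.
Real GDP 2000 = 9042.6 / 1.354 = 6678.43.
Real growth = 6678.43 / 6040.15 − 1 = 0.1057.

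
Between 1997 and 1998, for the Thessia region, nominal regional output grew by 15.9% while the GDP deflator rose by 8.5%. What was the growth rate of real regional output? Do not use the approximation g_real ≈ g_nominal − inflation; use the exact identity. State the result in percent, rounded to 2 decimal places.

6.82%

(1 + g_nom) = (1 + g_real)(1 + π), so g_real = 1.1590 / 1.0850 − 1 = 0.06820.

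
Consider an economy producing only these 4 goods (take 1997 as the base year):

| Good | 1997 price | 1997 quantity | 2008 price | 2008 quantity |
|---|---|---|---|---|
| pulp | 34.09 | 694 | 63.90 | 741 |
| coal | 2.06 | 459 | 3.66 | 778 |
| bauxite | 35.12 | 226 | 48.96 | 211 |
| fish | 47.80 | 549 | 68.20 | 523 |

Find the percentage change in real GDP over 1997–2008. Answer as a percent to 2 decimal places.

Real GDP 1997 = Nominal GDP 1997 = 34.09·694 + 2.06·459 + 35.12·226 + 47.80·549 = 58783.32.
Real GDP 2008 (at 1997 prices) = 34.09·741 + 2.06·778 + 35.12·211 + 47.80·523 = 59273.09.
Real growth = 59273.09/58783.32 − 1 = 0.0083.

0.83%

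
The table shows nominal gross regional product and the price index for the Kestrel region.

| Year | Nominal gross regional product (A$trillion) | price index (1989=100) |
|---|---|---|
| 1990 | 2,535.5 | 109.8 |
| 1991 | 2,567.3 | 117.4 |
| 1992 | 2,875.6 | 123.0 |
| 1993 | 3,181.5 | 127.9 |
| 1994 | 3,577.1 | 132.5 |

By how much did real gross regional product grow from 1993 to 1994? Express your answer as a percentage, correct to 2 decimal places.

8.53%

Real gross regional product 1993 = 3181.5/1.279 = 2487.49.
Real gross regional product 1994 = 3577.1/1.325 = 2699.70.
Change = 2699.70/2487.49 − 1 = 0.0853.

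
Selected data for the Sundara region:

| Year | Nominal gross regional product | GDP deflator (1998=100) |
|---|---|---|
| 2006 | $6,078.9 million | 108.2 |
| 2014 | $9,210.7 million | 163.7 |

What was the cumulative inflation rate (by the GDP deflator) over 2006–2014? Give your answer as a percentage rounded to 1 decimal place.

51.3%

Price-level change = 163.7 / 108.2 − 1 = 0.5129.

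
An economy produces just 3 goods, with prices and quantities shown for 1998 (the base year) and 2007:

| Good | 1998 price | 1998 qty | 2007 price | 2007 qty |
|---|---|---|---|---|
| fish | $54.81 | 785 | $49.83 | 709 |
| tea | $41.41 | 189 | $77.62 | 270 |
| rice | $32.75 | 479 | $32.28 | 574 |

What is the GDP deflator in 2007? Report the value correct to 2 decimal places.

Nominal GDP 2007 = 49.83·709 + 77.62·270 + 32.28·574 = 74815.59.
Real GDP 2007 (at 1998 prices) = 54.81·709 + 41.41·270 + 32.75·574 = 68839.49.
Deflator = Nominal/Real × 100 = 74815.59/68839.49 × 100 = 108.681.

108.68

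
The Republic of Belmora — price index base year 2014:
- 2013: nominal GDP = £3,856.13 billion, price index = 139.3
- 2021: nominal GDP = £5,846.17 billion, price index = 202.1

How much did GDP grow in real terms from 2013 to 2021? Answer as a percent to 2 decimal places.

Deflate each year: 2013 → 3856.13/1.393 = 2768.22; 2021 → 5846.17/2.021 = 2892.71.
So real GDP changed by 2892.71/2768.22 − 1 = 0.0450, i.e. 4.50%.

4.50%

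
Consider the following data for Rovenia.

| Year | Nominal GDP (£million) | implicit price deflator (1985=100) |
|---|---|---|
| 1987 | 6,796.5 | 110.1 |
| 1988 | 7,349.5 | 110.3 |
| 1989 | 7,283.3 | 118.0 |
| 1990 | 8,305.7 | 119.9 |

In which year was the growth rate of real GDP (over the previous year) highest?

1988: real = 7349.5/1.103 = 6663.19; growth vs 1987 (6173.02) = 7.94%.
1989: real = 7283.3/1.180 = 6172.29; growth vs 1988 (6663.19) = -7.37%.
1990: real = 8305.7/1.199 = 6927.19; growth vs 1989 (6172.29) = 12.23%.

1990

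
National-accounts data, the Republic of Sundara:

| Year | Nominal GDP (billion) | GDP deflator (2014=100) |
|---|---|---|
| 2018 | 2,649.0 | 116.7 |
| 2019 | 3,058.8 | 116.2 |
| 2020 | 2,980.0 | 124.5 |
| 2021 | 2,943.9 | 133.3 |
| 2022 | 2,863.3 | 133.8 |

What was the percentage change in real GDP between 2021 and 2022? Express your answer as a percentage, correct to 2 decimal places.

-3.10%

Real GDP 2021 = 2943.9/1.333 = 2208.48.
Real GDP 2022 = 2863.3/1.338 = 2139.99.
Change = 2139.99/2208.48 − 1 = -0.0310.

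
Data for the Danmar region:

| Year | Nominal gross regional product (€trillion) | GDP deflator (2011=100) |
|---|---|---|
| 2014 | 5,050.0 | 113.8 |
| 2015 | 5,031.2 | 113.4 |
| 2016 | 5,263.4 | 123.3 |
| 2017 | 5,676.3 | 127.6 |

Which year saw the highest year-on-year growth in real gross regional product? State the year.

2017

2015: real = 5031.2/1.134 = 4436.68; growth vs 2014 (4437.61) = -0.02%.
2016: real = 5263.4/1.233 = 4268.78; growth vs 2015 (4436.68) = -3.78%.
2017: real = 5676.3/1.276 = 4448.51; growth vs 2016 (4268.78) = 4.21%.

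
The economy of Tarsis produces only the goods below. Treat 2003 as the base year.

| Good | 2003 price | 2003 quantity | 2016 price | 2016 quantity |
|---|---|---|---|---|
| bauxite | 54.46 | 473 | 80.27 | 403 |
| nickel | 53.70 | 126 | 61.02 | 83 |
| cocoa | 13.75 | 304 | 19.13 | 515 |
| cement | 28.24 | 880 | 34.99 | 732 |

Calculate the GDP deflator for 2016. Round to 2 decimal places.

134.57

Nominal GDP 2016 = 80.27·403 + 61.02·83 + 19.13·515 + 34.99·732 = 72878.10.
Real GDP 2016 (at 2003 prices) = 54.46·403 + 53.70·83 + 13.75·515 + 28.24·732 = 54157.41.
Deflator = Nominal/Real × 100 = 72878.10/54157.41 × 100 = 134.567.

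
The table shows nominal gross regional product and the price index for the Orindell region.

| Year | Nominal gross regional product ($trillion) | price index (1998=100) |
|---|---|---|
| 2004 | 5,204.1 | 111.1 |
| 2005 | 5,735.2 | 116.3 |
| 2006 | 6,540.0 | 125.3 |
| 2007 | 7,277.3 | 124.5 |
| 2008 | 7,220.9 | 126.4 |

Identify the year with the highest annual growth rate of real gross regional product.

2007

2005: real = 5735.2/1.163 = 4931.38; growth vs 2004 (4684.16) = 5.28%.
2006: real = 6540.0/1.253 = 5219.47; growth vs 2005 (4931.38) = 5.84%.
2007: real = 7277.3/1.245 = 5845.22; growth vs 2006 (5219.47) = 11.99%.
2008: real = 7220.9/1.264 = 5712.74; growth vs 2007 (5845.22) = -2.27%.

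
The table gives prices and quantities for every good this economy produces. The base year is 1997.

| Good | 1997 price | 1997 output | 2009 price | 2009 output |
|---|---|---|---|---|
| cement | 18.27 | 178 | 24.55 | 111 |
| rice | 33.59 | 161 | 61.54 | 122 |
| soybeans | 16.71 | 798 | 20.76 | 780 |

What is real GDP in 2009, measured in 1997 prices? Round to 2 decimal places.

Real GDP 2009 = Σ (p_1997 × q_2009) = 18.27·111 + 33.59·122 + 16.71·780 = 19159.75.

19159.75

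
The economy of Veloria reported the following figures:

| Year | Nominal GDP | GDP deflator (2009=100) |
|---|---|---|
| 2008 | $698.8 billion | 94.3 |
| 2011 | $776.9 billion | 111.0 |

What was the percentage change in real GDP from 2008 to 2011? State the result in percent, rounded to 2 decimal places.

Real GDP 2008 = 698.8 / 0.943 = 741.04.
Real GDP 2011 = 776.9 / 1.110 = 699.91.
Real growth = 699.91 / 741.04 − 1 = -0.0555.

-5.55%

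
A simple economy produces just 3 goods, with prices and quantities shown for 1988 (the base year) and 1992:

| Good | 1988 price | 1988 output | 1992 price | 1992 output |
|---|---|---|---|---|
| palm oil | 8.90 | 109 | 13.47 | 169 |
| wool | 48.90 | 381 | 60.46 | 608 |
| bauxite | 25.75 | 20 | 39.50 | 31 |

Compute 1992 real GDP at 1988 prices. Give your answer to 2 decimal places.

Real GDP 1992 = Σ (p_1988 × q_1992) = 8.90·169 + 48.90·608 + 25.75·31 = 32033.55.

32033.55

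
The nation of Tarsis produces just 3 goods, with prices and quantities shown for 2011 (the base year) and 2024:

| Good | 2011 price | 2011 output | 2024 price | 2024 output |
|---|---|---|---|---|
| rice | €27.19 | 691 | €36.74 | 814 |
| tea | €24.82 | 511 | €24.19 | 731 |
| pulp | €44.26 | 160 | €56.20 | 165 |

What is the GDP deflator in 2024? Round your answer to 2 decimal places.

Nominal GDP 2024 = 36.74·814 + 24.19·731 + 56.20·165 = 56862.25.
Real GDP 2024 (at 2011 prices) = 27.19·814 + 24.82·731 + 44.26·165 = 47578.98.
Deflator = Nominal/Real × 100 = 56862.25/47578.98 × 100 = 119.511.

119.51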